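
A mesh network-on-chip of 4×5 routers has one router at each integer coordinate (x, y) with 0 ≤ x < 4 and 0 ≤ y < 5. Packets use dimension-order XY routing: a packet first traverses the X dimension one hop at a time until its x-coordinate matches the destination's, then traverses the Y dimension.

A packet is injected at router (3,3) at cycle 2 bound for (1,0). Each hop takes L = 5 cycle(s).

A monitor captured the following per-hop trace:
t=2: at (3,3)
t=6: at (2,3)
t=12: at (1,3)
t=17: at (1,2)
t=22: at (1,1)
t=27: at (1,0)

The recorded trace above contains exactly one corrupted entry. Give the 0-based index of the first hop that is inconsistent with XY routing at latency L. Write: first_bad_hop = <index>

first_bad_hop = 1

check 1→ d=(-1,0) cyc+4: BAD: Δcyc=4≠L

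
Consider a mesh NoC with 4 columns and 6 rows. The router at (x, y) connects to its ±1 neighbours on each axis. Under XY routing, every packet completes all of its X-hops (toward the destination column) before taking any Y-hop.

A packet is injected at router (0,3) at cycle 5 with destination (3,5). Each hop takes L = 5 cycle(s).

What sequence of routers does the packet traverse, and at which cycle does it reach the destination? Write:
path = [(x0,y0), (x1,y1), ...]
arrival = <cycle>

[0] x=0 y=3 t=5
[1] x=1 y=3 t=10 →E
[2] x=2 y=3 t=15 →E
[3] x=3 y=3 t=20 →E
[4] x=3 y=4 t=25 →N
[5] x=3 y=5 t=30 →N

path = [(0,3), (1,3), (2,3), (3,3), (3,4), (3,5)]
arrival = 30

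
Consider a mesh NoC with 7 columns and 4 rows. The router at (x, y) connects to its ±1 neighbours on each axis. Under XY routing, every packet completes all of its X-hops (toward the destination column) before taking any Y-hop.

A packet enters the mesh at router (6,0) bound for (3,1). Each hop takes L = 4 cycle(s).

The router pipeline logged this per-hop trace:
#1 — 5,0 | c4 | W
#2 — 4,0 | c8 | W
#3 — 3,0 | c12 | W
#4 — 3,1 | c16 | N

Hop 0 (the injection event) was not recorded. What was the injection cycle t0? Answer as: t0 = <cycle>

t0 = 0

At hop 1 the cycle is 4; in general cyc_k = t0 + kL.
Therefore t0 = 4 − L = 0.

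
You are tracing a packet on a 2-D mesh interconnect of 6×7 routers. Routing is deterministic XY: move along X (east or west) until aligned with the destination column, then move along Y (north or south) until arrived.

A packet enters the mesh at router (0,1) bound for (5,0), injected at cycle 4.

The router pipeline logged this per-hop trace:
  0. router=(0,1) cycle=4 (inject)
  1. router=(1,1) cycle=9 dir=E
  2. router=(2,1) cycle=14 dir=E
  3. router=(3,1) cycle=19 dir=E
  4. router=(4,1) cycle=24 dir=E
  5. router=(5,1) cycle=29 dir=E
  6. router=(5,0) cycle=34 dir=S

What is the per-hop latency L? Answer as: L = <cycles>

L = 5

Δcyc across hop 0→1: 9 − 4 = 5.
Per-hop latency L = Δcyc = 5.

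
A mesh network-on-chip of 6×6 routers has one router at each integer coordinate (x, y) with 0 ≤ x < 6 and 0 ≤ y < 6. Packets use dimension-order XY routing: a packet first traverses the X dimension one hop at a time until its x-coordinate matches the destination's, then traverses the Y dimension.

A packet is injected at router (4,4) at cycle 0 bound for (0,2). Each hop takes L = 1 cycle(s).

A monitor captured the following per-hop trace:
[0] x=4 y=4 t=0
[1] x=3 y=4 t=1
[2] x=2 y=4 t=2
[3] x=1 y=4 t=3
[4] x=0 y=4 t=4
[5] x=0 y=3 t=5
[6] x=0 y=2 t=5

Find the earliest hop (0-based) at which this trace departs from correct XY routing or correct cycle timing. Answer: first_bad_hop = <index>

first_bad_hop = 6

hop 1: step (-1,+0), +1 cyc — ok
hop 2: step (-1,+0), +1 cyc — ok
hop 3: step (-1,+0), +1 cyc — ok
hop 4: step (-1,+0), +1 cyc — ok
hop 5: step (+0,-1), +1 cyc — ok
hop 6: step (+0,-1), +0 cyc — BAD: Δcyc=0≠L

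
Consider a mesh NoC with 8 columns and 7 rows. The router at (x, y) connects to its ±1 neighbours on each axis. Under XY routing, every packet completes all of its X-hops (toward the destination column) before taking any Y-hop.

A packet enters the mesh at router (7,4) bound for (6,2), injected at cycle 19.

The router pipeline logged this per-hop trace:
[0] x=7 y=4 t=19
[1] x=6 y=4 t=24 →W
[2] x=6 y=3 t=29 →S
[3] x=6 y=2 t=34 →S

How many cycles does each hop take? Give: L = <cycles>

Δcyc across hop 0→1: 24 − 19 = 5.
Each hop adds L, hence L = 5.

L = 5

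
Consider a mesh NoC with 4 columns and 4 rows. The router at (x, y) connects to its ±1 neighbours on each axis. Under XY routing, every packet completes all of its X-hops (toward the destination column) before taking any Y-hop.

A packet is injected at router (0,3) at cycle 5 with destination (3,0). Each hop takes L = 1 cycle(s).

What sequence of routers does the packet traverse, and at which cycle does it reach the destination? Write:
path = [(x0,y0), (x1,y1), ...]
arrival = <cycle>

path = [(0,3), (1,3), (2,3), (3,3), (3,2), (3,1), (3,0)]
arrival = 11

[0] x=0 y=3 t=5
[1] x=1 y=3 t=6 →E
[2] x=2 y=3 t=7 →E
[3] x=3 y=3 t=8 →E
[4] x=3 y=2 t=9 →S
[5] x=3 y=1 t=10 →S
[6] x=3 y=0 t=11 →S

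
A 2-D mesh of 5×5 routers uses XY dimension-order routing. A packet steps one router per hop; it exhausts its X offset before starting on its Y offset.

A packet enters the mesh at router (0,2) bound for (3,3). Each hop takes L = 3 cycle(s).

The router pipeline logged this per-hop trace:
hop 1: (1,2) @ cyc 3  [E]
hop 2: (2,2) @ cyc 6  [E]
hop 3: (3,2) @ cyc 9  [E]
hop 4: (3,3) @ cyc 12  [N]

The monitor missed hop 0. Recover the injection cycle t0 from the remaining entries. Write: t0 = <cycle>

t0 = 0

The first recorded entry is hop 1 at cycle 3.
Therefore t0 = 3 − L = 0.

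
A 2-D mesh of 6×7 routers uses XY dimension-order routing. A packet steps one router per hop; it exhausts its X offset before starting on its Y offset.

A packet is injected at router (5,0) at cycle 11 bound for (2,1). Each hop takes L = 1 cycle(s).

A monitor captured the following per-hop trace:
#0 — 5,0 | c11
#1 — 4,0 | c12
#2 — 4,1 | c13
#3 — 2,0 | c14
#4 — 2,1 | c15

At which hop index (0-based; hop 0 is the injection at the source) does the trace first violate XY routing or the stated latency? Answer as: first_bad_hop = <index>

  1: Δx=-1 Δy=+0 Δt=1 [ok]
  2: Δx=+0 Δy=+1 Δt=1 [BAD: Y-move but x=4≠2]

first_bad_hop = 2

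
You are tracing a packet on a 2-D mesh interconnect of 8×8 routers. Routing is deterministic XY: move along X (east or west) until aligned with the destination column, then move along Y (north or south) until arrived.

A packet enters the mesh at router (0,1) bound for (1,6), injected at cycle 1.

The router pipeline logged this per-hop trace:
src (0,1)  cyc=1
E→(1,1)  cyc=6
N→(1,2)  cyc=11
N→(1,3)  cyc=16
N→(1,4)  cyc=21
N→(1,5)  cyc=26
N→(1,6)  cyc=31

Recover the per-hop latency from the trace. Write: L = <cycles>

L = 5

Between hops 0 and 1 the cycle counter advances 6 − 1 = 5.
Per-hop latency L = Δcyc = 5.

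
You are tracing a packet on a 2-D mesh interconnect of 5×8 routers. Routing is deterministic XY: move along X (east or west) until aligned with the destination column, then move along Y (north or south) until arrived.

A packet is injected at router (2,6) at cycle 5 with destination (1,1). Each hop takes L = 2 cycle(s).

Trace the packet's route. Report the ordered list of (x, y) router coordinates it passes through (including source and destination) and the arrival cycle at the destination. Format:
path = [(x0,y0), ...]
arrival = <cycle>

hop 0: (2,6) @ cyc 5
hop 1: (1,6) @ cyc 7  [W]
hop 2: (1,5) @ cyc 9  [S]
hop 3: (1,4) @ cyc 11  [S]
hop 4: (1,3) @ cyc 13  [S]
hop 5: (1,2) @ cyc 15  [S]
hop 6: (1,1) @ cyc 17  [S]

path = [(2,6), (1,6), (1,5), (1,4), (1,3), (1,2), (1,1)]
arrival = 17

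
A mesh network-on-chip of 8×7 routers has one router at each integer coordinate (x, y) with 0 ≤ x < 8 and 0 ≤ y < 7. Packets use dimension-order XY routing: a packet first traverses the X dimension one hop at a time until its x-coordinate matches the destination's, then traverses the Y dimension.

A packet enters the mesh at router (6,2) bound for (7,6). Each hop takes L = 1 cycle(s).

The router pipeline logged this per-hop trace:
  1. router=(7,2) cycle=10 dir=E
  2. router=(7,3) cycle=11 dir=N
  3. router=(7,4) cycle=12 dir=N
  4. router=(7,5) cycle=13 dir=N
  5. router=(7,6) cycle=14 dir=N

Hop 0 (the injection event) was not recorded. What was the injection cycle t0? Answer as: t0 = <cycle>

The first recorded entry is hop 1 at cycle 10.
t0 = cyc[1] − L = 10 − 1 = 9.

t0 = 9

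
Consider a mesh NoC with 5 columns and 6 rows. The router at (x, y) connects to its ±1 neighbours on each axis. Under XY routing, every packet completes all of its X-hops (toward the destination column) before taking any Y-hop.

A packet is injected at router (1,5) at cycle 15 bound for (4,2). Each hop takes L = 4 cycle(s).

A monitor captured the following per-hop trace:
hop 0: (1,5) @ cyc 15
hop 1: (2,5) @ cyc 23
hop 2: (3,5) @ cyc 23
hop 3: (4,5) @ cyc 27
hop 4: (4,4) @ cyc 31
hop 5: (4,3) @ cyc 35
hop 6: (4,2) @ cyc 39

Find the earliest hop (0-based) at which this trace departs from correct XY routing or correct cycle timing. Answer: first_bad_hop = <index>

  1: Δx=+1 Δy=+0 Δt=8 [BAD: Δcyc=8≠L]

first_bad_hop = 1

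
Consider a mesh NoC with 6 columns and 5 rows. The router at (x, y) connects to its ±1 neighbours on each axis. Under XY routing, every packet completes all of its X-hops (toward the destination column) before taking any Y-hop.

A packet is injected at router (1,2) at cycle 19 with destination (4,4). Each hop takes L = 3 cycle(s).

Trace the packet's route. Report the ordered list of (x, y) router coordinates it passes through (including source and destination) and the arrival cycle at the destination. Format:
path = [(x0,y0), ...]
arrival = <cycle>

path = [(1,2), (2,2), (3,2), (4,2), (4,3), (4,4)]
arrival = 34

#0 — 1,2 | c19
#1 — 2,2 | c22 | E
#2 — 3,2 | c25 | E
#3 — 4,2 | c28 | E
#4 — 4,3 | c31 | N
#5 — 4,4 | c34 | N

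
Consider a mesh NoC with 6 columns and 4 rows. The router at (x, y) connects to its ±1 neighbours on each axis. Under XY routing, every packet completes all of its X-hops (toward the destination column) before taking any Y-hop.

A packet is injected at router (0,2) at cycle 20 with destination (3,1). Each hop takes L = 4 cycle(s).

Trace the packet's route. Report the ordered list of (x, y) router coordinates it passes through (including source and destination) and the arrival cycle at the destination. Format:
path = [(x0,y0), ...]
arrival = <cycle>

path = [(0,2), (1,2), (2,2), (3,2), (3,1)]
arrival = 36

#0 — 0,2 | c20
#1 — 1,2 | c24 | E
#2 — 2,2 | c28 | E
#3 — 3,2 | c32 | E
#4 — 3,1 | c36 | S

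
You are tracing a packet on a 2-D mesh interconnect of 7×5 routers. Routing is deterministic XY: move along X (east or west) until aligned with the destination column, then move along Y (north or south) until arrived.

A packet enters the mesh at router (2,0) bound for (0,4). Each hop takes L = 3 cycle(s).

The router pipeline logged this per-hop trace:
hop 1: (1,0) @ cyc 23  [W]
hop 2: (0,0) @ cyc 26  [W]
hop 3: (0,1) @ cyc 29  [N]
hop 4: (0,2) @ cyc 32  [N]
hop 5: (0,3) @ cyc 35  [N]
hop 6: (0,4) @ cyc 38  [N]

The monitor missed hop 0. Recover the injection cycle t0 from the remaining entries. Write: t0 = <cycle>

The first recorded entry is hop 1 at cycle 23.
Subtract one hop: t0 = 23 − 3 = 20.

t0 = 20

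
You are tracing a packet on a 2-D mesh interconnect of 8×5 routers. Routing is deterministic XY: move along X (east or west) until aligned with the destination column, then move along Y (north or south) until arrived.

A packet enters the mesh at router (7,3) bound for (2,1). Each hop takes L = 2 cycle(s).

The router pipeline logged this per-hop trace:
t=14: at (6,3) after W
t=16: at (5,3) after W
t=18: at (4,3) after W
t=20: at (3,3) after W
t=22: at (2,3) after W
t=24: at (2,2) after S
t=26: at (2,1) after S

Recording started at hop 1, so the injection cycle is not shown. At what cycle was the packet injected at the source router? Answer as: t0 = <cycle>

t0 = 12

At hop 1 the cycle is 14; in general cyc_k = t0 + kL.
t0 = cyc[1] − L = 14 − 2 = 12.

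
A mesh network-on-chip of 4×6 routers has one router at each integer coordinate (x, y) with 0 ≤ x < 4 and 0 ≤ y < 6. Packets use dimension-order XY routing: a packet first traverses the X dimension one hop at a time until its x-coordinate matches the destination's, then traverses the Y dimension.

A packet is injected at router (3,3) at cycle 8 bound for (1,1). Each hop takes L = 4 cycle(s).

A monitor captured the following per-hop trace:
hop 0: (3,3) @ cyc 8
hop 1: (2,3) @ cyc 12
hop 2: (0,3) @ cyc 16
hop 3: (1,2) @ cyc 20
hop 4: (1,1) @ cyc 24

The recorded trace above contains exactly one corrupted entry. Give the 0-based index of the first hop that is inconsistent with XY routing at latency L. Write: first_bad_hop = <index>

first_bad_hop = 2

hop 1: step (-1,+0), +4 cyc — ok
hop 2: step (-2,+0), +4 cyc — BAD: non-unit step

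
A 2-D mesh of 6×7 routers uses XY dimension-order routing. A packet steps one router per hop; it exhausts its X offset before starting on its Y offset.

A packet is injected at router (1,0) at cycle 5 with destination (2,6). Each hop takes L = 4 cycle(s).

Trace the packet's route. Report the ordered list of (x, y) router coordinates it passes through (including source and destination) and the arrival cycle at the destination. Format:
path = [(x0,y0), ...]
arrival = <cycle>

t=5: at (1,0)
t=9: at (2,0) after E
t=13: at (2,1) after N
t=17: at (2,2) after N
t=21: at (2,3) after N
t=25: at (2,4) after N
t=29: at (2,5) after N
t=33: at (2,6) after N

path = [(1,0), (2,0), (2,1), (2,2), (2,3), (2,4), (2,5), (2,6)]
arrival = 33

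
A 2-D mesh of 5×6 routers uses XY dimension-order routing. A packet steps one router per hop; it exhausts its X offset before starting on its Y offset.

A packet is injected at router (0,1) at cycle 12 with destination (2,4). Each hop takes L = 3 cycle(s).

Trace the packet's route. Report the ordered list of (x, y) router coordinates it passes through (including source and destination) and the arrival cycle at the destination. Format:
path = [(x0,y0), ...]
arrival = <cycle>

path = [(0,1), (1,1), (2,1), (2,2), (2,3), (2,4)]
arrival = 27

[0] x=0 y=1 t=12
[1] x=1 y=1 t=15 →E
[2] x=2 y=1 t=18 →E
[3] x=2 y=2 t=21 →N
[4] x=2 y=3 t=24 →N
[5] x=2 y=4 t=27 →N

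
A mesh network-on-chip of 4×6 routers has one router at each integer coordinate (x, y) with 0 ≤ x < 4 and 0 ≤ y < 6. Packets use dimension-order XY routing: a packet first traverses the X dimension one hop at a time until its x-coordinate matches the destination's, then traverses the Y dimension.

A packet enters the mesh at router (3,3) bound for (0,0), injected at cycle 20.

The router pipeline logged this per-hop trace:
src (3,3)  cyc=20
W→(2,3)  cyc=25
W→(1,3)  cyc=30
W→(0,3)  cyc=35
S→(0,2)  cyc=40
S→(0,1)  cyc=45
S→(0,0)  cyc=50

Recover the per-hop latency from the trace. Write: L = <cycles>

L = 5

From hop 0 (20) to hop 1 (25): +5 cycles.
That increment is L by definition: L = 5.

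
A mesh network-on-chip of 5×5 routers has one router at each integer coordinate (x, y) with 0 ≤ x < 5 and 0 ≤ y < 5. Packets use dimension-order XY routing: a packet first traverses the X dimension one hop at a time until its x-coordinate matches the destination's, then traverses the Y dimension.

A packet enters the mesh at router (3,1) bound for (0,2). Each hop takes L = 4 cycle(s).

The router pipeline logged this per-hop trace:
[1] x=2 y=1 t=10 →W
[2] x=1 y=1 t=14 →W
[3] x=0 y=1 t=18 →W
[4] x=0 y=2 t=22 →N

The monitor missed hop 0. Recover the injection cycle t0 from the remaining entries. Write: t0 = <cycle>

t0 = 6

cyc[1] = 10 and cyc[k] = t0 + k·L for every k.
Subtract one hop: t0 = 10 − 4 = 6.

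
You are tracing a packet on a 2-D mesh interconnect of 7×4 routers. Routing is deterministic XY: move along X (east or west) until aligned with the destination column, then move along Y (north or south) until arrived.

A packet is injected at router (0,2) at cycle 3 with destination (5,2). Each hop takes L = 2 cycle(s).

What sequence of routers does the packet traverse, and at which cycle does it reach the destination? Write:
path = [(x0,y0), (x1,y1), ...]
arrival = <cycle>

path = [(0,2), (1,2), (2,2), (3,2), (4,2), (5,2)]
arrival = 13

src (0,2)  cyc=3
E→(1,2)  cyc=5
E→(2,2)  cyc=7
E→(3,2)  cyc=9
E→(4,2)  cyc=11
E→(5,2)  cyc=13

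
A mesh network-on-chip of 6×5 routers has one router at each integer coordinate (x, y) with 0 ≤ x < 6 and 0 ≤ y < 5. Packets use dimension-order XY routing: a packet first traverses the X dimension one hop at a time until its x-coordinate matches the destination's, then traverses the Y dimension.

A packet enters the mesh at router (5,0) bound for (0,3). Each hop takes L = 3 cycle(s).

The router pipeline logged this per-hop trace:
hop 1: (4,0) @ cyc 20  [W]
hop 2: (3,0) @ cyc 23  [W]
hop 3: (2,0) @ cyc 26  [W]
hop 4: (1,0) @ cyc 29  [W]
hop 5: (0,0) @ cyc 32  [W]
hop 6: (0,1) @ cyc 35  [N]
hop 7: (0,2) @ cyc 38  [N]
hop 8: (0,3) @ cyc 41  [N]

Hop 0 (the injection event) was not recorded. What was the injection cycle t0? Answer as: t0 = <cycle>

t0 = 17

The first recorded entry is hop 1 at cycle 20.
So t0 = 20 − 1·3 = 17.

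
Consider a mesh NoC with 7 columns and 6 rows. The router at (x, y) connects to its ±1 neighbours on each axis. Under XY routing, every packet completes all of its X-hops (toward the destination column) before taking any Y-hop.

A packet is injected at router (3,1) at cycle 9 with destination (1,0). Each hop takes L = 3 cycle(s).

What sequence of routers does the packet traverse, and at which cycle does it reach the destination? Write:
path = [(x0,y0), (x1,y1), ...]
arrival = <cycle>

path = [(3,1), (2,1), (1,1), (1,0)]
arrival = 18

  0. router=(3,1) cycle=9 (inject)
  1. router=(2,1) cycle=12 dir=W
  2. router=(1,1) cycle=15 dir=W
  3. router=(1,0) cycle=18 dir=S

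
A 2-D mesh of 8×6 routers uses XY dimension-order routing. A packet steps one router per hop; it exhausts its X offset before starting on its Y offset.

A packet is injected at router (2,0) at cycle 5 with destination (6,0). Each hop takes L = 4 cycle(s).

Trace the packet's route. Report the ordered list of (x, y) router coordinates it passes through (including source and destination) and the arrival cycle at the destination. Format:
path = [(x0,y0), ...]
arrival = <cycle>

t=5: at (2,0)
t=9: at (3,0) after E
t=13: at (4,0) after E
t=17: at (5,0) after E
t=21: at (6,0) after E

path = [(2,0), (3,0), (4,0), (5,0), (6,0)]
arrival = 21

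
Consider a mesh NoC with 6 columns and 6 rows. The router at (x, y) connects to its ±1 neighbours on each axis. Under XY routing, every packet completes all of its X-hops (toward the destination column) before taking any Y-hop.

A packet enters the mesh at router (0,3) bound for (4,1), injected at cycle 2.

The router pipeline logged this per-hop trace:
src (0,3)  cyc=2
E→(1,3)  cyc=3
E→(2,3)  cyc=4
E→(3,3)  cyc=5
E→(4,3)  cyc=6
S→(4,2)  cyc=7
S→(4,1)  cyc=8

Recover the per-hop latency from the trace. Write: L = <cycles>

From hop 0 (2) to hop 1 (3): +1 cycles.
That increment is L by definition: L = 1.

L = 1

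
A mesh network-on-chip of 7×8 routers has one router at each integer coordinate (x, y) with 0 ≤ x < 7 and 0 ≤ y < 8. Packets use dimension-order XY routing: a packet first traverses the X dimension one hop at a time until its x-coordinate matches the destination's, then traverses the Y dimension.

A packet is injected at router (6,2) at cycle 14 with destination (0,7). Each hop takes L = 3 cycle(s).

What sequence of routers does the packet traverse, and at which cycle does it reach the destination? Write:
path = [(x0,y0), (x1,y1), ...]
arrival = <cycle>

path = [(6,2), (5,2), (4,2), (3,2), (2,2), (1,2), (0,2), (0,3), (0,4), (0,5), (0,6), (0,7)]
arrival = 47

[0] x=6 y=2 t=14
[1] x=5 y=2 t=17 →W
[2] x=4 y=2 t=20 →W
[3] x=3 y=2 t=23 →W
[4] x=2 y=2 t=26 →W
[5] x=1 y=2 t=29 →W
[6] x=0 y=2 t=32 →W
[7] x=0 y=3 t=35 →N
[8] x=0 y=4 t=38 →N
[9] x=0 y=5 t=41 →N
[10] x=0 y=6 t=44 →N
[11] x=0 y=7 t=47 →N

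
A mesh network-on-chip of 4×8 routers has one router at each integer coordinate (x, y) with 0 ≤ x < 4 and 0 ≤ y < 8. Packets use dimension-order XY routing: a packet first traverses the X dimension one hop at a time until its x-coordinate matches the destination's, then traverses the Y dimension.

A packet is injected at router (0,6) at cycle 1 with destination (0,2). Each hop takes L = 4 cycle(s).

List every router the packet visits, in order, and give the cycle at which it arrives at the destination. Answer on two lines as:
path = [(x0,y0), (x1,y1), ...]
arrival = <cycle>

  0. router=(0,6) cycle=1 (inject)
  1. router=(0,5) cycle=5 dir=S
  2. router=(0,4) cycle=9 dir=S
  3. router=(0,3) cycle=13 dir=S
  4. router=(0,2) cycle=17 dir=S

path = [(0,6), (0,5), (0,4), (0,3), (0,2)]
arrival = 17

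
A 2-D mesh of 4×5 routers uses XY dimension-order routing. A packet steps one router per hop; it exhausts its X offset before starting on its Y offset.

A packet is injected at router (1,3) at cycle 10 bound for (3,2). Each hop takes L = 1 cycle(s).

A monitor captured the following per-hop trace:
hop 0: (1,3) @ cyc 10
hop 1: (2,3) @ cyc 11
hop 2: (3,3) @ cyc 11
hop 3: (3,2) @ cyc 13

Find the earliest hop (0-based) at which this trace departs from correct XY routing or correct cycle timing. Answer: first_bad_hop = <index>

check 1→ d=(1,0) cyc+1: ok
check 2→ d=(1,0) cyc+0: BAD: Δcyc=0≠L

first_bad_hop = 2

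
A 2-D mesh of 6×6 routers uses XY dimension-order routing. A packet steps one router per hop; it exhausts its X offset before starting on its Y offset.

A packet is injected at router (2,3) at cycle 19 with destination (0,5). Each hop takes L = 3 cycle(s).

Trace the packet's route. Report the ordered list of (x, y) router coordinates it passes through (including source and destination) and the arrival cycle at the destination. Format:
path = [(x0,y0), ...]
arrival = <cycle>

path = [(2,3), (1,3), (0,3), (0,4), (0,5)]
arrival = 31

#0 — 2,3 | c19
#1 — 1,3 | c22 | W
#2 — 0,3 | c25 | W
#3 — 0,4 | c28 | N
#4 — 0,5 | c31 | N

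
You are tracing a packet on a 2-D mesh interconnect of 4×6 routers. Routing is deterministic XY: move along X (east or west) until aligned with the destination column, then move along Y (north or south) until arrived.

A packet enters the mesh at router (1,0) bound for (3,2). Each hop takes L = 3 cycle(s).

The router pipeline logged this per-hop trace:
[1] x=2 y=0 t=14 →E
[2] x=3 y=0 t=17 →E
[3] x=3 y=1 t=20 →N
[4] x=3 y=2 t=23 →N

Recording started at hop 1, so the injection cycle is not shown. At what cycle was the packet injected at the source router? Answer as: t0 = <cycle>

t0 = 11

Hop 1 reached at cycle 14; hop k is at t0 + k·L.
Subtract one hop: t0 = 14 − 3 = 11.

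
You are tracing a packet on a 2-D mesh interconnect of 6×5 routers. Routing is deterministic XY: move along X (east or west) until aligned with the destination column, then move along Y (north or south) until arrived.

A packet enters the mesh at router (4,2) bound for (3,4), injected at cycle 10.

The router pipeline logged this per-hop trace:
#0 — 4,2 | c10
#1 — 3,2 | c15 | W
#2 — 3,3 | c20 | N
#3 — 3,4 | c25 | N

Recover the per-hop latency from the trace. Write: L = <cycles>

From hop 0 (10) to hop 1 (15): +5 cycles.
One hop costs L cycles, so L = 5.

L = 5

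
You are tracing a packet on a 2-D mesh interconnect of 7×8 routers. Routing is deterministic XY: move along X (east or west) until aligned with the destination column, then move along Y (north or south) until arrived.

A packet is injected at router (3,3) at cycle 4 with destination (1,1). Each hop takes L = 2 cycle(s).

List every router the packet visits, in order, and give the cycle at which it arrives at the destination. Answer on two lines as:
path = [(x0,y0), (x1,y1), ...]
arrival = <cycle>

src (3,3)  cyc=4
W→(2,3)  cyc=6
W→(1,3)  cyc=8
S→(1,2)  cyc=10
S→(1,1)  cyc=12

path = [(3,3), (2,3), (1,3), (1,2), (1,1)]
arrival = 12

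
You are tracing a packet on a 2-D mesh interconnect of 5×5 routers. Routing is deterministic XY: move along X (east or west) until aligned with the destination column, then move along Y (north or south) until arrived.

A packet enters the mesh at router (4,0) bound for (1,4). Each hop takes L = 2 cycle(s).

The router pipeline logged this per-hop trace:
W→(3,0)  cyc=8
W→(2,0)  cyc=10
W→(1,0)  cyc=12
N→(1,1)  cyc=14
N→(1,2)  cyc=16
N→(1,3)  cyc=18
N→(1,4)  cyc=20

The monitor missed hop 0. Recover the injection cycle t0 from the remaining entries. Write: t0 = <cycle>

cyc[1] = 8 and cyc[k] = t0 + k·L for every k.
Therefore t0 = 8 − L = 6.

t0 = 6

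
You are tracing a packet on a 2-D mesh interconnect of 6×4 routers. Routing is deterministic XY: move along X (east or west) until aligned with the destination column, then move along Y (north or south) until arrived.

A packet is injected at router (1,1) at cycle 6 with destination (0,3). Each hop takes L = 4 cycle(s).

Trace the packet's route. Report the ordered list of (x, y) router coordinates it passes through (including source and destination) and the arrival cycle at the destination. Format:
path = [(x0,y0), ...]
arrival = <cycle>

path = [(1,1), (0,1), (0,2), (0,3)]
arrival = 18

src (1,1)  cyc=6
W→(0,1)  cyc=10
N→(0,2)  cyc=14
N→(0,3)  cyc=18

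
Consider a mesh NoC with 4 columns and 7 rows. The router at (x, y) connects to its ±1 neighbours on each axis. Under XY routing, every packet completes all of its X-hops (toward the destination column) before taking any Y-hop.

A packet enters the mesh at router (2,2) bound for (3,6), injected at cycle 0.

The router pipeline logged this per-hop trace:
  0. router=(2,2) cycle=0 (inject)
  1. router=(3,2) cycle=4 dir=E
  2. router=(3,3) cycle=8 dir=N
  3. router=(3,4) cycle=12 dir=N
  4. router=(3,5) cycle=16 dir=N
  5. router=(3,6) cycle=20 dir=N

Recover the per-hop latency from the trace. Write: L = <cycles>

cyc[1] − cyc[0] = 4 − 0 = 4.
Each hop adds L, hence L = 4.

L = 4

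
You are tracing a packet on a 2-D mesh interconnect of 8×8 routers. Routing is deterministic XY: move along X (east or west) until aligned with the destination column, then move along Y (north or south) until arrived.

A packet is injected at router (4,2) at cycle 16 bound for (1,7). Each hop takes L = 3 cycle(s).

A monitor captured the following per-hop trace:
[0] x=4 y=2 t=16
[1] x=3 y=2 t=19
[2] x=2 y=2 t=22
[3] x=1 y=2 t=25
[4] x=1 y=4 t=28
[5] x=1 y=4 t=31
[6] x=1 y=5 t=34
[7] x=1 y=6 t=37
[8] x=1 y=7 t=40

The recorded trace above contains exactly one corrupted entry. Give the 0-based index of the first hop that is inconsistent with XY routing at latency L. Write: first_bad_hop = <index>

  1: Δx=-1 Δy=+0 Δt=3 [ok]
  2: Δx=-1 Δy=+0 Δt=3 [ok]
  3: Δx=-1 Δy=+0 Δt=3 [ok]
  4: Δx=+0 Δy=+2 Δt=3 [BAD: non-unit step]

first_bad_hop = 4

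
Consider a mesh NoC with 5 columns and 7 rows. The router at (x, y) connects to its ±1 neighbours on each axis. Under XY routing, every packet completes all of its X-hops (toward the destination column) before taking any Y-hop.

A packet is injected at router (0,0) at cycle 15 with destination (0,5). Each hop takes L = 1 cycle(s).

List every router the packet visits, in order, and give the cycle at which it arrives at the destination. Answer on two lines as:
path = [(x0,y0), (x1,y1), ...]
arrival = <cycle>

hop 0: (0,0) @ cyc 15
hop 1: (0,1) @ cyc 16  [N]
hop 2: (0,2) @ cyc 17  [N]
hop 3: (0,3) @ cyc 18  [N]
hop 4: (0,4) @ cyc 19  [N]
hop 5: (0,5) @ cyc 20  [N]

path = [(0,0), (0,1), (0,2), (0,3), (0,4), (0,5)]
arrival = 20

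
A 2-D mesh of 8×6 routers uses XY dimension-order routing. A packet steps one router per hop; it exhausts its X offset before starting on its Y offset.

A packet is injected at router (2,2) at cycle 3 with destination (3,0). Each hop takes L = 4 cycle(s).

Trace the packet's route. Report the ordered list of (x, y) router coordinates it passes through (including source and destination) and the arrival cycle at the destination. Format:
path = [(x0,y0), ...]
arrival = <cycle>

path = [(2,2), (3,2), (3,1), (3,0)]
arrival = 15

src (2,2)  cyc=3
E→(3,2)  cyc=7
S→(3,1)  cyc=11
S→(3,0)  cyc=15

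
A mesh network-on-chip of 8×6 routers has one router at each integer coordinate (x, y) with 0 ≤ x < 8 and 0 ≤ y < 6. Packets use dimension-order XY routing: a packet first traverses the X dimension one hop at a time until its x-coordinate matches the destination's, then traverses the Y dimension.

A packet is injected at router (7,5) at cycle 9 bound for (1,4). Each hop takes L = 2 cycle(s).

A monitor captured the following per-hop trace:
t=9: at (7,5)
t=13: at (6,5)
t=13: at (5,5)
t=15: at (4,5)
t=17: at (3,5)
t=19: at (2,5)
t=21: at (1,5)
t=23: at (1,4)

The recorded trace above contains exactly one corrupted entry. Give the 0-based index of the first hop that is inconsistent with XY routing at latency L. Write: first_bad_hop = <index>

hop 1: step (-1,+0), +4 cyc — BAD: Δcyc=4≠L

first_bad_hop = 1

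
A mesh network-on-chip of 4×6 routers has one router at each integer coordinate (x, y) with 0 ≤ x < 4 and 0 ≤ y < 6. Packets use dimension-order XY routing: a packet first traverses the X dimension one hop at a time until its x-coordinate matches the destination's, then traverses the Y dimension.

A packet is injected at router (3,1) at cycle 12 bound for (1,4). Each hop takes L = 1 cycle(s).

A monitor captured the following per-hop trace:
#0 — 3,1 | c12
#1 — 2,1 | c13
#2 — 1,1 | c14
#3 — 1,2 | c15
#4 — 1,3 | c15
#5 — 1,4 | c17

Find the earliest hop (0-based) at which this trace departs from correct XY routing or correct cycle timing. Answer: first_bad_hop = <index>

first_bad_hop = 4

hop 1: step (-1,+0), +1 cyc — ok
hop 2: step (-1,+0), +1 cyc — ok
hop 3: step (+0,+1), +1 cyc — ok
hop 4: step (+0,+1), +0 cyc — BAD: Δcyc=0≠L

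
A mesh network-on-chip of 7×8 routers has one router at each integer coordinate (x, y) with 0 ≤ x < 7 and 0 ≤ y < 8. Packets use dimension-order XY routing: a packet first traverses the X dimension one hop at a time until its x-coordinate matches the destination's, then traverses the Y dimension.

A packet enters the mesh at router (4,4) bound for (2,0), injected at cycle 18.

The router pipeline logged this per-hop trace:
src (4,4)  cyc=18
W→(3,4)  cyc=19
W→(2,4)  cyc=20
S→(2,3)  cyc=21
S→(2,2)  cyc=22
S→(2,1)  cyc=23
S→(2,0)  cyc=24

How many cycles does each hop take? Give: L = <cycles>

Between hops 0 and 1 the cycle counter advances 19 − 18 = 1.
That increment is L by definition: L = 1.

L = 1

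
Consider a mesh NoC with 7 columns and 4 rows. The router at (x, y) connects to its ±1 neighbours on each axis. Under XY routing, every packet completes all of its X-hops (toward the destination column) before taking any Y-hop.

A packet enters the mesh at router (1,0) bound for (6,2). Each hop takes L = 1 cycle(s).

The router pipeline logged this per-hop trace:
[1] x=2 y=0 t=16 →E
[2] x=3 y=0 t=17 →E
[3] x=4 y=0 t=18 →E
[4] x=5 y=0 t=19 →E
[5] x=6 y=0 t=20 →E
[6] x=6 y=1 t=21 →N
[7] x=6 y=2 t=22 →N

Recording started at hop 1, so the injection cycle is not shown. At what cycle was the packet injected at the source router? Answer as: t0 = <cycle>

Hop 1 reached at cycle 16; hop k is at t0 + k·L.
Therefore t0 = 16 − L = 15.

t0 = 15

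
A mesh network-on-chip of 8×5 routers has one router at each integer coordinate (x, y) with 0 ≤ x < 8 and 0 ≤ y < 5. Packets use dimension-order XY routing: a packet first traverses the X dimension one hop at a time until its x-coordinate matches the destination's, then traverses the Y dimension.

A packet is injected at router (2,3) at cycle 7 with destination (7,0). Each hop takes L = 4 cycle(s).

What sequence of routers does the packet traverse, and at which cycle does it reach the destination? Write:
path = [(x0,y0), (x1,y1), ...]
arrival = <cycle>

  0. router=(2,3) cycle=7 (inject)
  1. router=(3,3) cycle=11 dir=E
  2. router=(4,3) cycle=15 dir=E
  3. router=(5,3) cycle=19 dir=E
  4. router=(6,3) cycle=23 dir=E
  5. router=(7,3) cycle=27 dir=E
  6. router=(7,2) cycle=31 dir=S
  7. router=(7,1) cycle=35 dir=S
  8. router=(7,0) cycle=39 dir=S

path = [(2,3), (3,3), (4,3), (5,3), (6,3), (7,3), (7,2), (7,1), (7,0)]
arrival = 39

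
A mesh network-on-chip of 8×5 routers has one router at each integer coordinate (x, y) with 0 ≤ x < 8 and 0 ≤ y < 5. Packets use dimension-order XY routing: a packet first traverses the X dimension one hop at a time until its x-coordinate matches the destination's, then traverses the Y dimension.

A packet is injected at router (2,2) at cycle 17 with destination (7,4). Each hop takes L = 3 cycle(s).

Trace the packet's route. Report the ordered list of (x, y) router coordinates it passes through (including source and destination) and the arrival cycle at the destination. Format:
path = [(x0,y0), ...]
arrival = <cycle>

path = [(2,2), (3,2), (4,2), (5,2), (6,2), (7,2), (7,3), (7,4)]
arrival = 38

src (2,2)  cyc=17
E→(3,2)  cyc=20
E→(4,2)  cyc=23
E→(5,2)  cyc=26
E→(6,2)  cyc=29
E→(7,2)  cyc=32
N→(7,3)  cyc=35
N→(7,4)  cyc=38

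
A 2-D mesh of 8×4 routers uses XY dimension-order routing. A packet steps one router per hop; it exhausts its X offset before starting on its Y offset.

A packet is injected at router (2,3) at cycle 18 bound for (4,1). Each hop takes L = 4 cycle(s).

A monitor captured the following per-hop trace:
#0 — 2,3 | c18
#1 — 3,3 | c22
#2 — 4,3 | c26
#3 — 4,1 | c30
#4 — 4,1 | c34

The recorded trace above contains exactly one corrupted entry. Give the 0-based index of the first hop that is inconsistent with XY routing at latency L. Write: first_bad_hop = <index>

hop 1: step (+1,+0), +4 cyc — ok
hop 2: step (+1,+0), +4 cyc — ok
hop 3: step (+0,-2), +4 cyc — BAD: non-unit step

first_bad_hop = 3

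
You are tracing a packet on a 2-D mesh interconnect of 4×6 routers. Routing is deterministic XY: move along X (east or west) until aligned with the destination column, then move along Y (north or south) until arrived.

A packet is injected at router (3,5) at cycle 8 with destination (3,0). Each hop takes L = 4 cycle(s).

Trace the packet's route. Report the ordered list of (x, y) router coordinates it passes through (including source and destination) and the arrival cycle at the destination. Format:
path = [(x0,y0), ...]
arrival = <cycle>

path = [(3,5), (3,4), (3,3), (3,2), (3,1), (3,0)]
arrival = 28

#0 — 3,5 | c8
#1 — 3,4 | c12 | S
#2 — 3,3 | c16 | S
#3 — 3,2 | c20 | S
#4 — 3,1 | c24 | S
#5 — 3,0 | c28 | S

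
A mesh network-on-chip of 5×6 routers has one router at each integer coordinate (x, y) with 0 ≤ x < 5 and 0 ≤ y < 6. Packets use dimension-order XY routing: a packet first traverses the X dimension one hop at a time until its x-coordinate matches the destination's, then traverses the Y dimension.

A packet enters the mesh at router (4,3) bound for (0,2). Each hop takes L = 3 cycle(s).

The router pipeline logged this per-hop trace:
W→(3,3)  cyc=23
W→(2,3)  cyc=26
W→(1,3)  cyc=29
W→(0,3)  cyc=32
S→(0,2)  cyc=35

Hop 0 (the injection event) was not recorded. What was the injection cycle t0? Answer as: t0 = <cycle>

t0 = 20

The first recorded entry is hop 1 at cycle 23.
So t0 = 23 − 1·3 = 20.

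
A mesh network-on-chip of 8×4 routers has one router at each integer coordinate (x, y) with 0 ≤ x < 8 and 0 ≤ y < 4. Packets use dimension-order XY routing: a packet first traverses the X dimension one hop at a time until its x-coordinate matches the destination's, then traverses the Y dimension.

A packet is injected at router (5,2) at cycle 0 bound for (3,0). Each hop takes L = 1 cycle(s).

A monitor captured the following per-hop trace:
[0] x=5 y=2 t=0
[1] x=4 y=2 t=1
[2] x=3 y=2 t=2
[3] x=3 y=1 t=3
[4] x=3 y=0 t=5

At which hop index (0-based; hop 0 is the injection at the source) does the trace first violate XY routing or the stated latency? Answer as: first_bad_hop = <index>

first_bad_hop = 4

  1: Δx=-1 Δy=+0 Δt=1 [ok]
  2: Δx=-1 Δy=+0 Δt=1 [ok]
  3: Δx=+0 Δy=-1 Δt=1 [ok]
  4: Δx=+0 Δy=-1 Δt=2 [BAD: Δcyc=2≠L]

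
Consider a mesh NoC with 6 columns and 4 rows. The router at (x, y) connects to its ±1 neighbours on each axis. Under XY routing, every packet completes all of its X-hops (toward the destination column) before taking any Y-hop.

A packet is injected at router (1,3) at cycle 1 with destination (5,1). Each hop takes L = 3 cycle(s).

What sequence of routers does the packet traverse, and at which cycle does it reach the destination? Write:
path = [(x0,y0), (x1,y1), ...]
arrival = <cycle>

t=1: at (1,3)
t=4: at (2,3) after E
t=7: at (3,3) after E
t=10: at (4,3) after E
t=13: at (5,3) after E
t=16: at (5,2) after S
t=19: at (5,1) after S

path = [(1,3), (2,3), (3,3), (4,3), (5,3), (5,2), (5,1)]
arrival = 19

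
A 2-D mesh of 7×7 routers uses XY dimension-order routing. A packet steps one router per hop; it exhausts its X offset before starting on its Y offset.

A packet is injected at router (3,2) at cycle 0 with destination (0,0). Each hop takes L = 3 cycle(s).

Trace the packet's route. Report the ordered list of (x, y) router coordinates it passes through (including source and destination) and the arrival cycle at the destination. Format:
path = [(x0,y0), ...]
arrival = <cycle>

  0. router=(3,2) cycle=0 (inject)
  1. router=(2,2) cycle=3 dir=W
  2. router=(1,2) cycle=6 dir=W
  3. router=(0,2) cycle=9 dir=W
  4. router=(0,1) cycle=12 dir=S
  5. router=(0,0) cycle=15 dir=S

path = [(3,2), (2,2), (1,2), (0,2), (0,1), (0,0)]
arrival = 15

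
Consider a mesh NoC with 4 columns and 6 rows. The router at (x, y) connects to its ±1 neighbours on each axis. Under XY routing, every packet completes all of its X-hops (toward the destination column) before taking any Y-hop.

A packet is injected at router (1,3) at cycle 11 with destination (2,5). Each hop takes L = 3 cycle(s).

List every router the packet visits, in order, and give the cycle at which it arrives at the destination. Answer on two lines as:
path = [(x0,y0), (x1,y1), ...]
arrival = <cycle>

[0] x=1 y=3 t=11
[1] x=2 y=3 t=14 →E
[2] x=2 y=4 t=17 →N
[3] x=2 y=5 t=20 →N

path = [(1,3), (2,3), (2,4), (2,5)]
arrival = 20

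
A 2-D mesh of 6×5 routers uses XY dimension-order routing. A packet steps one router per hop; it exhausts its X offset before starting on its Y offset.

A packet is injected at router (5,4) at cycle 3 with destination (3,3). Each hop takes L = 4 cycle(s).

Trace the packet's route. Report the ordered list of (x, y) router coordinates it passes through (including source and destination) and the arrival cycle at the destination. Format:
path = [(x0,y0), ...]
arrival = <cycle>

path = [(5,4), (4,4), (3,4), (3,3)]
arrival = 15

src (5,4)  cyc=3
W→(4,4)  cyc=7
W→(3,4)  cyc=11
S→(3,3)  cyc=15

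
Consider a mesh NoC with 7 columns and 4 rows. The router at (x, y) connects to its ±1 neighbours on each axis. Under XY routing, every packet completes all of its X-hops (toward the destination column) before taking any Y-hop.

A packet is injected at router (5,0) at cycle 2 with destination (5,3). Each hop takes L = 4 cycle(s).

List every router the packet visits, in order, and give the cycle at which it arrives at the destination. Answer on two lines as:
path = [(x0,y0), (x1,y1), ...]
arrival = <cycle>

hop 0: (5,0) @ cyc 2
hop 1: (5,1) @ cyc 6  [N]
hop 2: (5,2) @ cyc 10  [N]
hop 3: (5,3) @ cyc 14  [N]

path = [(5,0), (5,1), (5,2), (5,3)]
arrival = 14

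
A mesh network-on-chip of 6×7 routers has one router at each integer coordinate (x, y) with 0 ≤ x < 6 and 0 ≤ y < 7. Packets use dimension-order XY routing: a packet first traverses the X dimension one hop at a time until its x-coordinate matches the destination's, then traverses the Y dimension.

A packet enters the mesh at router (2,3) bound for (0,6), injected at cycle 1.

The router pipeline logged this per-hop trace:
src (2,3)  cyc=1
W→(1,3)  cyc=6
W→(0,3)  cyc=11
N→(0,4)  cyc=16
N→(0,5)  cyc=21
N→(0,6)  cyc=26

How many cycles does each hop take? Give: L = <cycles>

cyc[1] − cyc[0] = 6 − 1 = 5.
One hop costs L cycles, so L = 5.

L = 5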